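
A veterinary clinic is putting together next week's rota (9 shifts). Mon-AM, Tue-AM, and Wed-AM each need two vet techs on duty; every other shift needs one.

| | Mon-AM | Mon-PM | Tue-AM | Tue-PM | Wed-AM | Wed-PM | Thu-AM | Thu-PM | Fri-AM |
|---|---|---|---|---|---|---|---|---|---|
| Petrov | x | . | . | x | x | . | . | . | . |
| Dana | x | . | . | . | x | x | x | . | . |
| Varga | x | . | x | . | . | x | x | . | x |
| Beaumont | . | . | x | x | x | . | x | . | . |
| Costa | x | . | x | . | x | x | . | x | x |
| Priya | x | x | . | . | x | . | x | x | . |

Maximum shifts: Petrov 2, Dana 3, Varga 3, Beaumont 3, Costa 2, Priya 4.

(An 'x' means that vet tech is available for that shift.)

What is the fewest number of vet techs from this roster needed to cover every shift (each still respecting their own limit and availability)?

12 slots to fill and no one can take more than 4, so at least ⌈12/4⌉ = 3 vet techs are needed.
Any 3 vet techs together have capacity at most 4+3+3 = 10 < 12 slots, so 3 can never suffice.
Petrov, Varga, Beaumont, and Priya alone can cover everything: Mon-AM→Petrov+Priya, Mon-PM→Priya, Tue-AM→Varga+Beaumont, Tue-PM→Petrov, Wed-AM→Beaumont+Priya, Wed-PM→Varga, Thu-AM→Beaumont, Thu-PM→Priya, Fri-AM→Varga.

4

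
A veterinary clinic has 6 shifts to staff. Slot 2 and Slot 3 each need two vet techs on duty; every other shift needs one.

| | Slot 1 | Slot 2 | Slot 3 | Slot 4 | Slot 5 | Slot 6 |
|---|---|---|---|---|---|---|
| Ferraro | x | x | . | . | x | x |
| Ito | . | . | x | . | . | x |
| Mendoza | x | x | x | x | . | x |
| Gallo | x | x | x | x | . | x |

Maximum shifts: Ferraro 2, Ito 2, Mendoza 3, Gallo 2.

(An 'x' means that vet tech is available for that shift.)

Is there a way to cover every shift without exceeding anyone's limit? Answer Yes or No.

Yes

Slot 5 can only be covered by Ferraro, so that assignment is forced.
One valid schedule: Slot 1→Ferraro, Slot 2→Mendoza+Gallo, Slot 3→Ito+Mendoza, Slot 4→Mendoza, Slot 5→Ferraro, Slot 6→Ito.
Loads: Ferraro 2/2, Ito 2/2, Mendoza 3/3, Gallo 1/2 — all within limits.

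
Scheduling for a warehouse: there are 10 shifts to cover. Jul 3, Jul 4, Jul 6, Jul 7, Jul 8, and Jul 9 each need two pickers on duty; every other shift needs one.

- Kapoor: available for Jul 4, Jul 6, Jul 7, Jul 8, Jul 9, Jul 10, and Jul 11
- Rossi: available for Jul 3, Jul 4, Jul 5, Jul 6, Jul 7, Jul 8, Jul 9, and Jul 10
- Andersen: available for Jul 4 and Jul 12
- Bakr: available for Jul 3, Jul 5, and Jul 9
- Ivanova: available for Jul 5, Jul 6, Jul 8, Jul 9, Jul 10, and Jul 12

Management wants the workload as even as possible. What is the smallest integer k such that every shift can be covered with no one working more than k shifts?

With 5 pickers and 16 worker-slots to fill, someone must work at least ⌈16/5⌉ = 4 shifts, so k ≥ 4.
k = 4 works: Jul 3→Rossi+Bakr, Jul 4→Kapoor+Rossi, Jul 5→Bakr, Jul 6→Kapoor+Ivanova, Jul 7→Kapoor+Rossi, Jul 8→Rossi+Ivanova, Jul 9→Bakr+Ivanova, Jul 10→Ivanova, Jul 11→Kapoor, Jul 12→Andersen.
Loads: Kapoor 4, Rossi 4, Andersen 1, Bakr 3, Ivanova 4 — all ≤ 4.

4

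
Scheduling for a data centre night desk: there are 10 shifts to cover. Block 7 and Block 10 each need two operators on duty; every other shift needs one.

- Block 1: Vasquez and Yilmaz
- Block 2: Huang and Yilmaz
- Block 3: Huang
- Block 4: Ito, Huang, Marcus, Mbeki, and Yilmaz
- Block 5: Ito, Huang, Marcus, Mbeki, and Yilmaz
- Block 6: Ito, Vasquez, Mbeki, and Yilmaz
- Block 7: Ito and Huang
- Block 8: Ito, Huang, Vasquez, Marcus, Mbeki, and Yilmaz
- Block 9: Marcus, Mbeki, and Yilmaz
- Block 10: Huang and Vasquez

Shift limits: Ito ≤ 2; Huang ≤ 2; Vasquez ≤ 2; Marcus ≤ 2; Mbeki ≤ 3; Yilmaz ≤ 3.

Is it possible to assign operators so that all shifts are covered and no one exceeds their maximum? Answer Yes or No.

Total capacity is 14 and 12 slots are needed, so capacity alone doesn't rule it out.
Shifts {Block 3, Block 7, Block 10} need 5 worker-slots in total, but the operators available for any of those shifts (Ito, Huang, and Vasquez) can supply at most 4 among them. So no valid schedule exists.

No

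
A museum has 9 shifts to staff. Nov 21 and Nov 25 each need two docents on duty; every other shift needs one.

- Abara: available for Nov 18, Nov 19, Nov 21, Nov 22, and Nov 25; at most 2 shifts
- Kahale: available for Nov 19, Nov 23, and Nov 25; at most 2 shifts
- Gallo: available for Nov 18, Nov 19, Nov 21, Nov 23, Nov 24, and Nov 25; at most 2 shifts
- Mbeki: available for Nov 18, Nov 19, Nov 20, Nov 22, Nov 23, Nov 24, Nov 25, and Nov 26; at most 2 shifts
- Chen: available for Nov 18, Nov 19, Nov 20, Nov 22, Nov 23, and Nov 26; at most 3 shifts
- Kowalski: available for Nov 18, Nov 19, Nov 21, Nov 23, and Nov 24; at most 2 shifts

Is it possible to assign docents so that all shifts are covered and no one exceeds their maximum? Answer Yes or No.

One valid schedule: Nov 18→Chen, Nov 19→Chen, Nov 20→Mbeki, Nov 21→Abara+Gallo, Nov 22→Abara, Nov 23→Kahale, Nov 24→Kowalski, Nov 25→Kahale+Gallo, Nov 26→Mbeki.
Loads: Abara 2/2, Kahale 2/2, Gallo 2/2, Mbeki 2/2, Chen 2/3, Kowalski 1/2 — all within limits.

Yes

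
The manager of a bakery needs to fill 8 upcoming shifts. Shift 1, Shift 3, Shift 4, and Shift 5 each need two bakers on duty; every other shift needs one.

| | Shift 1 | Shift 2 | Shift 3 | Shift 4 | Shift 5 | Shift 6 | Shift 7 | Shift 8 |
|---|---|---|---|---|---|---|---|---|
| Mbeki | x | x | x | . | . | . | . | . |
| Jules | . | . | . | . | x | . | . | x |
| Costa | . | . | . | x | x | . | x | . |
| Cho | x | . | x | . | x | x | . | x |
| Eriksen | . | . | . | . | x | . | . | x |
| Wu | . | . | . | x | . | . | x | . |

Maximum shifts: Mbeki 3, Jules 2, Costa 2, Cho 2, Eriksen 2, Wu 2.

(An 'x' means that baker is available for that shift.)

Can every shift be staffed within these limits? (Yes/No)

Total capacity is 13 and 12 slots are needed, so capacity alone doesn't rule it out.
Shifts {Shift 1, Shift 3, Shift 6} need 5 worker-slots in total, but the bakers available for any of those shifts (Mbeki and Cho) can supply at most 4 among them. So no valid schedule exists.

No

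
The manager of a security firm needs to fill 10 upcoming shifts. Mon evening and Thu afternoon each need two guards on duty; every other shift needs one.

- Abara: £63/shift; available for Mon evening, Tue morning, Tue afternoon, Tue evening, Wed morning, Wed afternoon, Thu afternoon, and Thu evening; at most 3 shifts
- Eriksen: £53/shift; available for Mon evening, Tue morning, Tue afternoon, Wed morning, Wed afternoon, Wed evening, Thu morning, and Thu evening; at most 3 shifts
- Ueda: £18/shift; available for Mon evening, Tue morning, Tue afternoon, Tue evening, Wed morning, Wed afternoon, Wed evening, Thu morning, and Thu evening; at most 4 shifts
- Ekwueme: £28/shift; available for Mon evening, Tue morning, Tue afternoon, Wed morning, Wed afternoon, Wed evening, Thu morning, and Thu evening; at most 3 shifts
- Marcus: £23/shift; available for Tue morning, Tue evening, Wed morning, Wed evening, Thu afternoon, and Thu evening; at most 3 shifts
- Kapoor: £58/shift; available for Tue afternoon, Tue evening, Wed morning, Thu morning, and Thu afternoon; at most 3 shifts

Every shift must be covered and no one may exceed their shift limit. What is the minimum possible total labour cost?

£336

Picking the cheapest available guard for each shift independently would cost £271, but that ignores the shift limits.
An optimal schedule: Mon evening→Ekwueme+Eriksen, Tue morning→Marcus, Tue afternoon→Ekwueme, Tue evening→Ueda, Wed morning→Ekwueme, Wed afternoon→Ueda, Wed evening→Ueda, Thu morning→Ueda, Thu afternoon→Marcus+Kapoor, Thu evening→Marcus.
Total: 28 + 53 + 23 + 28 + 18 + 28 + 18 + 18 + 18 + 23 + 58 + 23 = £336.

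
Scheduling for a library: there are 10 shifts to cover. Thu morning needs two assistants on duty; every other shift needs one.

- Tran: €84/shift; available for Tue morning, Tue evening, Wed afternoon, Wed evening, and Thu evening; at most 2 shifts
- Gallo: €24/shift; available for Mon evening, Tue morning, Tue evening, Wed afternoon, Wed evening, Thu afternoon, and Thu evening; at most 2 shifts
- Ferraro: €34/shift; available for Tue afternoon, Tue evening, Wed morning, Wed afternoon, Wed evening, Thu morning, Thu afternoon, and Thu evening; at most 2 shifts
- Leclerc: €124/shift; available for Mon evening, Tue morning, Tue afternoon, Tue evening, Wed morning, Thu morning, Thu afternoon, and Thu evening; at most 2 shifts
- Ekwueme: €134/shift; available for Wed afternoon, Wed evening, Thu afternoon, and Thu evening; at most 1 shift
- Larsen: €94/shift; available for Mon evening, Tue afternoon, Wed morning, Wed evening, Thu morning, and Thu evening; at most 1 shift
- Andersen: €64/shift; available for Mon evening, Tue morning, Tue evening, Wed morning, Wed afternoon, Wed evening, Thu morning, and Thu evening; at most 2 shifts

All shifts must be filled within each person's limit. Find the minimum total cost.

€754

Picking the cheapest available assistant for each shift independently would cost €334, but that ignores the shift limits.
An optimal schedule: Mon evening→Gallo, Tue morning→Gallo, Tue afternoon→Ferraro, Tue evening→Andersen, Wed morning→Ferraro, Wed afternoon→Andersen, Wed evening→Tran, Thu morning→Larsen+Leclerc, Thu afternoon→Leclerc, Thu evening→Tran.
Total: 24 + 24 + 34 + 64 + 34 + 64 + 84 + 94 + 124 + 124 + 84 = €754.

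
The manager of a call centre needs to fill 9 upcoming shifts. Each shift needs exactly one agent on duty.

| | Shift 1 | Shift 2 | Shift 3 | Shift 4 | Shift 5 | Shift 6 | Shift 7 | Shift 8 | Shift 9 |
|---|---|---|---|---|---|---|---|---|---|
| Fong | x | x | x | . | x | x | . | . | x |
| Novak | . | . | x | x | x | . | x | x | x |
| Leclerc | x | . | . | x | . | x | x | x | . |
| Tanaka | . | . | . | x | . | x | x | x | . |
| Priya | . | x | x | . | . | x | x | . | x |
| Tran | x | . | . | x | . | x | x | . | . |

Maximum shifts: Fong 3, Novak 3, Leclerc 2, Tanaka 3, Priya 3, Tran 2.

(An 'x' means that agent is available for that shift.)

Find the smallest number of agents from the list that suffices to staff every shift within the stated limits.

3

9 slots to fill and no one can take more than 3, so at least ⌈9/3⌉ = 3 agents are needed.
Fong, Novak, and Tanaka alone can cover everything: Shift 1→Fong, Shift 2→Fong, Shift 3→Fong, Shift 4→Novak, Shift 5→Novak, Shift 6→Tanaka, Shift 7→Tanaka, Shift 8→Tanaka, Shift 9→Novak.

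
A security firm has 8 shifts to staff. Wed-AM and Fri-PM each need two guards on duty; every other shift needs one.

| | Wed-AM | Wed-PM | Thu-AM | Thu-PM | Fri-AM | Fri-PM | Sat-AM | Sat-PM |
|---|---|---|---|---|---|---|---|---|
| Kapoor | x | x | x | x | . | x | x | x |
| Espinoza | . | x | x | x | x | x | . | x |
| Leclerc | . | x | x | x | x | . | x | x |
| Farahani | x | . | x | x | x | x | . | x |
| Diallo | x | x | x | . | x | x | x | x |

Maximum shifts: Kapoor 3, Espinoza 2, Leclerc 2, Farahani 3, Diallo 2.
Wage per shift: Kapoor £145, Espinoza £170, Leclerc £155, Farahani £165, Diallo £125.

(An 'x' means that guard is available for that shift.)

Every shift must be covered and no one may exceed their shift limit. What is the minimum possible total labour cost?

£1490

Picking the cheapest available guard for each shift independently would cost £1310, but that ignores the shift limits.
An optimal schedule: Wed-AM→Diallo+Kapoor, Wed-PM→Kapoor, Thu-AM→Farahani, Thu-PM→Leclerc, Fri-AM→Leclerc, Fri-PM→Kapoor+Farahani, Sat-AM→Diallo, Sat-PM→Farahani.
Total: 125 + 145 + 145 + 165 + 155 + 155 + 145 + 165 + 125 + 165 = £1490.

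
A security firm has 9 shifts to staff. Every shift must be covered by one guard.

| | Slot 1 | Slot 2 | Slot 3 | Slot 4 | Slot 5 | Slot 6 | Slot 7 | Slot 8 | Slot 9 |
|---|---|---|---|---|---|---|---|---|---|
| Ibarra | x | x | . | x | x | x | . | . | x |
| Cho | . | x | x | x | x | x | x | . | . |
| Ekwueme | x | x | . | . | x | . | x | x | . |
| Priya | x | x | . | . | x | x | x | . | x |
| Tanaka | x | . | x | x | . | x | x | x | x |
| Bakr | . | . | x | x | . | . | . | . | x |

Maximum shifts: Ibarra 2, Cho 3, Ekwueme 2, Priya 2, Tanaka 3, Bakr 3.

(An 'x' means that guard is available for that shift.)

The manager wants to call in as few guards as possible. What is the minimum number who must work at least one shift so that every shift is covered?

3

9 slots to fill and no one can take more than 3, so at least ⌈9/3⌉ = 3 guards are needed.
Cho, Tanaka, and Bakr alone can cover everything: Slot 1→Tanaka, Slot 2→Cho, Slot 3→Bakr, Slot 4→Bakr, Slot 5→Cho, Slot 6→Cho, Slot 7→Tanaka, Slot 8→Tanaka, Slot 9→Bakr.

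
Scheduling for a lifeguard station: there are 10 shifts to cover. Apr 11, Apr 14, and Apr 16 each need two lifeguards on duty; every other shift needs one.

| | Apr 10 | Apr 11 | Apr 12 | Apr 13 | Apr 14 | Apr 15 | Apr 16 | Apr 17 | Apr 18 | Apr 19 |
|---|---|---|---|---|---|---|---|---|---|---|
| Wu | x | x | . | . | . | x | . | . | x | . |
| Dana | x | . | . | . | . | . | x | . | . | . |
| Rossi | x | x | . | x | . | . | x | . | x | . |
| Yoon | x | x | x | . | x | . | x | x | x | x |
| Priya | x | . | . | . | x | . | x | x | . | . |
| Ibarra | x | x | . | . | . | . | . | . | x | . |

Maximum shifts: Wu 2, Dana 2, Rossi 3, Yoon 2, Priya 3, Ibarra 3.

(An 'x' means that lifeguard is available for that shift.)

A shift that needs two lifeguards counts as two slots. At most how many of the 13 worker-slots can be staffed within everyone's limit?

12

Total capacity across all lifeguards is 2+2+3+2+3+3 = 15, and 13 slots are needed, so at most 13 can be filled.
Shifts {Apr 12, Apr 14, Apr 19} need 4 slots but only Yoon and Priya are available for them, supplying at most 3 — so at least 1 slot must go unfilled.
An assignment achieving 12: Apr 10→Dana, Apr 11→Wu+Rossi, Apr 12→Yoon, Apr 13→Rossi, Apr 14→Priya, Apr 15→Wu, Apr 16→Dana+Rossi, Apr 17→Priya, Apr 18→Ibarra, Apr 19→Yoon.
Loads: Wu 2/2, Dana 2/2, Rossi 3/3, Yoon 2/2, Priya 2/3, Ibarra 1/3.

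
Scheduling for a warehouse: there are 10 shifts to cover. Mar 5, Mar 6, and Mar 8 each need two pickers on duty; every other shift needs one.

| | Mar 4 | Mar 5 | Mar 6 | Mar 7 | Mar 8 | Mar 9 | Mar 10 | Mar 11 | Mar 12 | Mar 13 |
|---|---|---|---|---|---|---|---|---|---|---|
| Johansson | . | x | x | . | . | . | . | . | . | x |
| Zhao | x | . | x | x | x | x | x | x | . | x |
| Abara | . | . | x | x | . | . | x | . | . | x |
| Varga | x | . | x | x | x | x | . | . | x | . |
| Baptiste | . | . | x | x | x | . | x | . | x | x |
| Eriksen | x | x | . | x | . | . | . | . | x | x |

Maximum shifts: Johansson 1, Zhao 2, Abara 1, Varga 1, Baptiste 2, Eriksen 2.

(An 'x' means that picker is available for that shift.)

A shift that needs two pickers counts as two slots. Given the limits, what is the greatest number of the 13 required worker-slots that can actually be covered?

Total capacity across all pickers is 1+2+1+1+2+2 = 9, and 13 slots are needed, so at most 9 can be filled.
An assignment achieving 9: Mar 4→Varga, Mar 5→Johansson+Eriksen, Mar 7→Eriksen, Mar 8→Baptiste, Mar 9→Zhao, Mar 10→Abara, Mar 11→Zhao, Mar 12→Baptiste.
Loads: Johansson 1/1, Zhao 2/2, Abara 1/1, Varga 1/1, Baptiste 2/2, Eriksen 2/2.

9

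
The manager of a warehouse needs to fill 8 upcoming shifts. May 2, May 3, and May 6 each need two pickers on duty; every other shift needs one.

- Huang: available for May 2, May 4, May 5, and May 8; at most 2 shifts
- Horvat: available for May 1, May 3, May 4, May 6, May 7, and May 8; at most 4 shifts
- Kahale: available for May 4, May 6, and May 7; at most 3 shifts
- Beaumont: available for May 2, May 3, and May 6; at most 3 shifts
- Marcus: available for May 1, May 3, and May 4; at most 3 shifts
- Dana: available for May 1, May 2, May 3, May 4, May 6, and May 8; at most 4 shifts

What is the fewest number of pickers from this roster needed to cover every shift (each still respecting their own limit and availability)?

11 slots to fill and no one can take more than 4, so at least ⌈11/4⌉ = 3 pickers are needed.
No set of 3 pickers can cover every shift (each such set leaves at least one shift with no one available or exceeds a cap).
Huang, Horvat, Kahale, and Beaumont alone can cover everything: May 1→Horvat, May 2→Huang+Beaumont, May 3→Horvat+Beaumont, May 4→Kahale, May 5→Huang, May 6→Kahale+Beaumont, May 7→Horvat, May 8→Horvat.

4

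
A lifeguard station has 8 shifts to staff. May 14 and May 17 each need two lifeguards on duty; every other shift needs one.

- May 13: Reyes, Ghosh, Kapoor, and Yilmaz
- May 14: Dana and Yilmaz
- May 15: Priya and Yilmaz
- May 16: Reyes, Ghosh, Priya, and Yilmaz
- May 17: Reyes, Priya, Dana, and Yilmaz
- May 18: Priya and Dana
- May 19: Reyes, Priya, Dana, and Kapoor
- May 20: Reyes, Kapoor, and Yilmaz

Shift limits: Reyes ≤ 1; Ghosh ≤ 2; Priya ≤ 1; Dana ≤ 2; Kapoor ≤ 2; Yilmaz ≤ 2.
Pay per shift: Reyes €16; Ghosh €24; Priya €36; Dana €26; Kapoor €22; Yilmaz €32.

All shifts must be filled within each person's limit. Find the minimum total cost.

May 14 can only be covered by Dana and Yilmaz, so that assignment is forced.
Picking the cheapest available lifeguard for each shift independently would cost €222, but that ignores the shift limits.
An optimal schedule: May 13→Ghosh, May 14→Dana+Yilmaz, May 15→Priya, May 16→Ghosh, May 17→Reyes+Yilmaz, May 18→Dana, May 19→Kapoor, May 20→Kapoor.
Total: 24 + 26 + 32 + 36 + 24 + 16 + 32 + 26 + 22 + 22 = €260.

€260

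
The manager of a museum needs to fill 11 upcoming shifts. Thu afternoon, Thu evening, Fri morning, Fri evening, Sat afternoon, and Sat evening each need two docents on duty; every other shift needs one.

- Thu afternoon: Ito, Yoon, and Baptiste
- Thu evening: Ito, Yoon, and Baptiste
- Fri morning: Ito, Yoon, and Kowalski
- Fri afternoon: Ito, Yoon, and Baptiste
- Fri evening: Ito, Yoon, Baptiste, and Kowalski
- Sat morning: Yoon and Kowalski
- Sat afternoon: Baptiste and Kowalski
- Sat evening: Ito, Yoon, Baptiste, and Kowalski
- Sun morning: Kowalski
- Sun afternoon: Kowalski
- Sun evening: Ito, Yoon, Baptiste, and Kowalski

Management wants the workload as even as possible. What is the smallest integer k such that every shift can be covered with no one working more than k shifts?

With 4 docents and 17 worker-slots to fill, someone must work at least ⌈17/4⌉ = 5 shifts, so k ≥ 5.
k = 5 works: Thu afternoon→Ito+Yoon, Thu evening→Ito+Yoon, Fri morning→Ito+Yoon, Fri afternoon→Ito, Fri evening→Yoon+Baptiste, Sat morning→Yoon, Sat afternoon→Baptiste+Kowalski, Sat evening→Baptiste+Kowalski, Sun morning→Kowalski, Sun afternoon→Kowalski, Sun evening→Ito.
Loads: Ito 5, Yoon 5, Baptiste 3, Kowalski 4 — all ≤ 5.

5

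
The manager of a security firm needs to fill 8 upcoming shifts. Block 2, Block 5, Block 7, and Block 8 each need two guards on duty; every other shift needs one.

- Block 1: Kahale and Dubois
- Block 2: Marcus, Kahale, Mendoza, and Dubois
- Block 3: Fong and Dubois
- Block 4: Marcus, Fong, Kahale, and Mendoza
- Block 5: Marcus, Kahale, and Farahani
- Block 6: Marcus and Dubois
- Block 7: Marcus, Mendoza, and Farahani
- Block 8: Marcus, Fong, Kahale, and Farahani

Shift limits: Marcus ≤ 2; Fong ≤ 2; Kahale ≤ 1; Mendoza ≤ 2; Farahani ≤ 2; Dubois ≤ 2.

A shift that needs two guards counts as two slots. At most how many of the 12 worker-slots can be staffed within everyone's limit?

Total capacity across all guards is 2+2+1+2+2+2 = 11, and 12 slots are needed, so at most 11 can be filled.
An assignment achieving 11: Block 1→Kahale, Block 2→Mendoza+Dubois, Block 3→Fong, Block 4→Fong, Block 5→Marcus+Farahani, Block 6→Dubois, Block 7→Marcus+Mendoza, Block 8→Farahani.
Loads: Marcus 2/2, Fong 2/2, Kahale 1/1, Mendoza 2/2, Farahani 2/2, Dubois 2/2.

11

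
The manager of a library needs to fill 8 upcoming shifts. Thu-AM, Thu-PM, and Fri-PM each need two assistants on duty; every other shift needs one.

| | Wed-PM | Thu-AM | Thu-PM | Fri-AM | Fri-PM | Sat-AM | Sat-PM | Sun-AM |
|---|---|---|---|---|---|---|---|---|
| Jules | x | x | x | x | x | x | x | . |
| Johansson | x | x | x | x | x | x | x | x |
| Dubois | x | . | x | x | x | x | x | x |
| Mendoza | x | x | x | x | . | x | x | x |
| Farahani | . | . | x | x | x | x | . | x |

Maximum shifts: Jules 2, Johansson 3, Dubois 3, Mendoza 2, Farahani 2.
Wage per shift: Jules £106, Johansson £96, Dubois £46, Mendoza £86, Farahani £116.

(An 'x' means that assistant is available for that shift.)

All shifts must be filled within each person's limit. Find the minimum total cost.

Picking the cheapest available assistant for each shift independently would cost £686, but that ignores the shift limits.
An optimal schedule: Wed-PM→Dubois, Thu-AM→Mendoza+Johansson, Thu-PM→Jules+Farahani, Fri-AM→Mendoza, Fri-PM→Johansson+Jules, Sat-AM→Johansson, Sat-PM→Dubois, Sun-AM→Dubois.
Total: 46 + 86 + 96 + 106 + 116 + 86 + 96 + 106 + 96 + 46 + 46 = £926.

£926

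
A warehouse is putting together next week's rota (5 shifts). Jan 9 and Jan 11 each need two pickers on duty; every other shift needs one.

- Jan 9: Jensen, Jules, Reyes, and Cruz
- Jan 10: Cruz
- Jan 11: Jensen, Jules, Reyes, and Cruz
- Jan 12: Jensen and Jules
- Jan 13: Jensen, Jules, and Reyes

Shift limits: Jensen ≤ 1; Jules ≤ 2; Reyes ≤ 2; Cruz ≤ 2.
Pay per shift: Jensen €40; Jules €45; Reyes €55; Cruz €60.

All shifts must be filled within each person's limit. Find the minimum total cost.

€360

Jan 10 can only be covered by Cruz, so that assignment is forced.
Picking the cheapest available picker for each shift independently would cost €310, but that ignores the shift limits.
An optimal schedule: Jan 9→Jules+Reyes, Jan 10→Cruz, Jan 11→Reyes+Cruz, Jan 12→Jensen, Jan 13→Jules.
Total: 45 + 55 + 60 + 55 + 60 + 40 + 45 = €360.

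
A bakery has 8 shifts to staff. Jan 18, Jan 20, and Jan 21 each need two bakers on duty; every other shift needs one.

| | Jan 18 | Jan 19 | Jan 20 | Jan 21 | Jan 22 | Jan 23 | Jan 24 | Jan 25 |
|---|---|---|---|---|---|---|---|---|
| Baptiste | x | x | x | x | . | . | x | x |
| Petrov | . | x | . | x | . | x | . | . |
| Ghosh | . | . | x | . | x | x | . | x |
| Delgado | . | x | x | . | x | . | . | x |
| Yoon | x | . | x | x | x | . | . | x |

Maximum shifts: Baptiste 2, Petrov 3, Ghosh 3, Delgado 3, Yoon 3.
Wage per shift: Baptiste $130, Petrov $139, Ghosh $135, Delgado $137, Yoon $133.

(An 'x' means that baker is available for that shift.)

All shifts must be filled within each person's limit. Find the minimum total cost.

$1477

Jan 18 can only be covered by Baptiste and Yoon, so that assignment is forced.
Jan 24 can only be covered by Baptiste, so that assignment is forced.
Picking the cheapest available baker for each shift independently would cost $1447, but that ignores the shift limits.
An optimal schedule: Jan 18→Baptiste+Yoon, Jan 19→Delgado, Jan 20→Ghosh+Delgado, Jan 21→Yoon+Petrov, Jan 22→Yoon, Jan 23→Ghosh, Jan 24→Baptiste, Jan 25→Ghosh.
Total: 130 + 133 + 137 + 135 + 137 + 133 + 139 + 133 + 135 + 130 + 135 = $1477.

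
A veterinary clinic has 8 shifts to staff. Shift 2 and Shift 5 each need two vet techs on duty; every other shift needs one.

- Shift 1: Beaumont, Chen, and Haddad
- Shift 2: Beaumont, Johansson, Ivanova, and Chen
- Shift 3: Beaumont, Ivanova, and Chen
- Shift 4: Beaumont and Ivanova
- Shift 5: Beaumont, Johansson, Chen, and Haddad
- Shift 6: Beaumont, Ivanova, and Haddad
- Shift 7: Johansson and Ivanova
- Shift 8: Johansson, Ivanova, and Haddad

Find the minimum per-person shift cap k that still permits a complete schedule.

2

With 5 vet techs and 10 worker-slots to fill, someone must work at least ⌈10/5⌉ = 2 shifts, so k ≥ 2.
k = 2 works: Shift 1→Beaumont, Shift 2→Johansson+Chen, Shift 3→Ivanova, Shift 4→Beaumont, Shift 5→Chen+Haddad, Shift 6→Ivanova, Shift 7→Johansson, Shift 8→Haddad.
Loads: Beaumont 2, Johansson 2, Ivanova 2, Chen 2, Haddad 2 — all ≤ 2.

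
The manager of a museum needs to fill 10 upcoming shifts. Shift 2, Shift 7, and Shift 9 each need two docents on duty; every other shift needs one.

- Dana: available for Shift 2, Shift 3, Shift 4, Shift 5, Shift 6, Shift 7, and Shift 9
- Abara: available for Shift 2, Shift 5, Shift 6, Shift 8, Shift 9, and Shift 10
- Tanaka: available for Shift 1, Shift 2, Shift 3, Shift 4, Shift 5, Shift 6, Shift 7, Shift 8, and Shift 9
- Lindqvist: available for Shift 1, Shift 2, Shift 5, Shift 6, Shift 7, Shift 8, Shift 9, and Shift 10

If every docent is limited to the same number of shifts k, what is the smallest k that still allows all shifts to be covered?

With 4 docents and 13 worker-slots to fill, someone must work at least ⌈13/4⌉ = 4 shifts, so k ≥ 4.
k = 4 works: Shift 1→Tanaka, Shift 2→Abara+Tanaka, Shift 3→Dana, Shift 4→Dana, Shift 5→Dana, Shift 6→Abara, Shift 7→Dana+Tanaka, Shift 8→Abara, Shift 9→Tanaka+Lindqvist, Shift 10→Abara.
Loads: Dana 4, Abara 4, Tanaka 4, Lindqvist 1 — all ≤ 4.

4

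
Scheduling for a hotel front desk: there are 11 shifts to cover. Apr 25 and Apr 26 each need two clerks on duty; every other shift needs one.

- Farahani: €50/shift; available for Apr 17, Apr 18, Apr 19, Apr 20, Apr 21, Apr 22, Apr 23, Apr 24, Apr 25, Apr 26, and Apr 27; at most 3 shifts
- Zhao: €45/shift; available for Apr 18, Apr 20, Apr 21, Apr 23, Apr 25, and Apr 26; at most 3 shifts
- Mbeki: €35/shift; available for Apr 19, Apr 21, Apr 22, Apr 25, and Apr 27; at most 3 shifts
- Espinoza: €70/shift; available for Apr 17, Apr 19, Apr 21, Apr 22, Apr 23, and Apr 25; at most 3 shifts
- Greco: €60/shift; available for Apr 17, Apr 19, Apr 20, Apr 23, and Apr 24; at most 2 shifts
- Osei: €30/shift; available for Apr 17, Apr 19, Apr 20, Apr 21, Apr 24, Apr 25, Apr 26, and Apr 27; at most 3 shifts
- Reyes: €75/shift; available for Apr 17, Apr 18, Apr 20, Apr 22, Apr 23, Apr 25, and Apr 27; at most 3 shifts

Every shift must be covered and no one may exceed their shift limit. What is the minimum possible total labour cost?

Picking the cheapest available clerk for each shift independently would cost €445, but that ignores the shift limits.
An optimal schedule: Apr 17→Farahani, Apr 18→Zhao, Apr 19→Mbeki, Apr 20→Zhao, Apr 21→Farahani, Apr 22→Mbeki, Apr 23→Greco, Apr 24→Osei, Apr 25→Mbeki+Farahani, Apr 26→Osei+Zhao, Apr 27→Osei.
Total: 50 + 45 + 35 + 45 + 50 + 35 + 60 + 30 + 35 + 50 + 30 + 45 + 30 = €540.

€540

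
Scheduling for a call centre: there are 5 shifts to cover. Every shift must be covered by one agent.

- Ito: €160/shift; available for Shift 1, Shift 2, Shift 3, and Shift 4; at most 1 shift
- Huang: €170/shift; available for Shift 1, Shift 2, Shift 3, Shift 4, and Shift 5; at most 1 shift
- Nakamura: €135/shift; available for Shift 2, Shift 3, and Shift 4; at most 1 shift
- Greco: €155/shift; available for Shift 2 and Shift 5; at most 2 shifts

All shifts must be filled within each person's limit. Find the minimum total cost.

Picking the cheapest available agent for each shift independently would cost €720, but that ignores the shift limits.
An optimal schedule: Shift 1→Ito, Shift 2→Greco, Shift 3→Huang, Shift 4→Nakamura, Shift 5→Greco.
Total: 160 + 155 + 170 + 135 + 155 = €775.

€775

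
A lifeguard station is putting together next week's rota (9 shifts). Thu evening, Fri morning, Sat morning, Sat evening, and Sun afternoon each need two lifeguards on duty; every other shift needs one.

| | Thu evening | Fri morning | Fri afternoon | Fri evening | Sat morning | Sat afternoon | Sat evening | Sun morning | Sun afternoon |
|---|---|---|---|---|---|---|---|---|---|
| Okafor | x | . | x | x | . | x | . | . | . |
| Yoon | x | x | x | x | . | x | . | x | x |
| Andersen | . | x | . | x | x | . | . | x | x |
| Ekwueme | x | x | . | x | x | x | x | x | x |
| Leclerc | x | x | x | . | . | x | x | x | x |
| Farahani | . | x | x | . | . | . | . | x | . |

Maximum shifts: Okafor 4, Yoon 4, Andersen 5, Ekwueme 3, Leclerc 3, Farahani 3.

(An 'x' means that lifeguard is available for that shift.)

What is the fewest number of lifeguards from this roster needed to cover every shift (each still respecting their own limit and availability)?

14 slots to fill and no one can take more than 5, so at least ⌈14/5⌉ = 3 lifeguards are needed.
Any 3 lifeguards together have capacity at most 5+4+4 = 13 < 14 slots, so 3 can never suffice.
Okafor, Andersen, Ekwueme, and Leclerc alone can cover everything: Thu evening→Okafor+Ekwueme, Fri morning→Andersen+Leclerc, Fri afternoon→Okafor, Fri evening→Okafor, Sat morning→Andersen+Ekwueme, Sat afternoon→Okafor, Sat evening→Ekwueme+Leclerc, Sun morning→Andersen, Sun afternoon→Andersen+Leclerc.

4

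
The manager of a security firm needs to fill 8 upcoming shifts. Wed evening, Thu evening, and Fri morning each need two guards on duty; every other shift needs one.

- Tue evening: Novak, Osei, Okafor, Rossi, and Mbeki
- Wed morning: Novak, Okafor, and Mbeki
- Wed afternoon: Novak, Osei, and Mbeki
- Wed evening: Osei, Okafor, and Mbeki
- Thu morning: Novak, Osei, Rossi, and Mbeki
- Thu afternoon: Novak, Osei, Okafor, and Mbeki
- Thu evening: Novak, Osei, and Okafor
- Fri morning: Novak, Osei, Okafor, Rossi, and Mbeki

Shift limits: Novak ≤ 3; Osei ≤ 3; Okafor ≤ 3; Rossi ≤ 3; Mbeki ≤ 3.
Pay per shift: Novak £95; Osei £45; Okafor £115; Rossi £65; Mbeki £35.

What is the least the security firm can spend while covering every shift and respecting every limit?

Picking the cheapest available guard for each shift independently would cost £475, but that ignores the shift limits.
An optimal schedule: Tue evening→Rossi, Wed morning→Mbeki, Wed afternoon→Mbeki, Wed evening→Mbeki+Osei, Thu morning→Rossi, Thu afternoon→Osei, Thu evening→Osei+Novak, Fri morning→Rossi+Novak.
Total: 65 + 35 + 35 + 35 + 45 + 65 + 45 + 45 + 95 + 65 + 95 = £625.

£625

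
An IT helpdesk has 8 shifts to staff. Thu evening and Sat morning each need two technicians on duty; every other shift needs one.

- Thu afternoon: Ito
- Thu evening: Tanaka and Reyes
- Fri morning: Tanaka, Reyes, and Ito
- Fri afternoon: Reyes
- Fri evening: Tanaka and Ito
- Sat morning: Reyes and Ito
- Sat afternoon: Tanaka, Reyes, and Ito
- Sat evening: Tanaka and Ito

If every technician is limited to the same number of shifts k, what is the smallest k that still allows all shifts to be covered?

With 3 technicians and 10 worker-slots to fill, someone must work at least ⌈10/3⌉ = 4 shifts, so k ≥ 4.
k = 4 works: Thu afternoon→Ito, Thu evening→Tanaka+Reyes, Fri morning→Tanaka, Fri afternoon→Reyes, Fri evening→Tanaka, Sat morning→Reyes+Ito, Sat afternoon→Reyes, Sat evening→Tanaka.
Loads: Tanaka 4, Reyes 4, Ito 2 — all ≤ 4.

4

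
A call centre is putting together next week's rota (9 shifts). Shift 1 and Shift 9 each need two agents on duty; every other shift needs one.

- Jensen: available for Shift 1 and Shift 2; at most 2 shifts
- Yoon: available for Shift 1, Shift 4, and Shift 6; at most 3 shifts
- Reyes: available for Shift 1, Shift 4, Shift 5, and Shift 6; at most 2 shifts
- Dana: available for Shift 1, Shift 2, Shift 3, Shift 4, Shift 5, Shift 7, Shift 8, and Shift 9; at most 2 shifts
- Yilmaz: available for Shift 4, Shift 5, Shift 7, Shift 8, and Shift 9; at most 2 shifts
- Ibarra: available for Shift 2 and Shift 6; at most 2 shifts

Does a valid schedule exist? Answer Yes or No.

No

Total capacity is 13 and 11 slots are needed, so capacity alone doesn't rule it out.
Shifts {Shift 3, Shift 7, Shift 8, Shift 9} need 5 worker-slots in total, but the agents available for any of those shifts (Dana and Yilmaz) can supply at most 4 among them. So no valid schedule exists.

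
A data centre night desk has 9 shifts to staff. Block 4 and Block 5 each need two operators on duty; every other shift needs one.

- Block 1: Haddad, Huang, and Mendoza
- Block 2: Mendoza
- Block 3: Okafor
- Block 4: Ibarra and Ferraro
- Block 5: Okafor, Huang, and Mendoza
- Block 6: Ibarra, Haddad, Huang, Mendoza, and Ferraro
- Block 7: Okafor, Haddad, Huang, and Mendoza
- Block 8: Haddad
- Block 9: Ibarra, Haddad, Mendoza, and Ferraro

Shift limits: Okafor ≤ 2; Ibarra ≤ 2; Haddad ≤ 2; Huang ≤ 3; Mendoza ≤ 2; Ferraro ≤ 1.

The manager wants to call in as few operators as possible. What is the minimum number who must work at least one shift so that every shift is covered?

6

11 slots to fill and no one can take more than 3, so at least ⌈11/3⌉ = 4 operators are needed.
No set of 5 operators can cover every shift (each such set leaves at least one shift with no one available or exceeds a cap).
Okafor, Ibarra, Haddad, Huang, Mendoza, and Ferraro alone can cover everything: Block 1→Haddad, Block 2→Mendoza, Block 3→Okafor, Block 4→Ibarra+Ferraro, Block 5→Okafor+Huang, Block 6→Huang, Block 7→Huang, Block 8→Haddad, Block 9→Ibarra.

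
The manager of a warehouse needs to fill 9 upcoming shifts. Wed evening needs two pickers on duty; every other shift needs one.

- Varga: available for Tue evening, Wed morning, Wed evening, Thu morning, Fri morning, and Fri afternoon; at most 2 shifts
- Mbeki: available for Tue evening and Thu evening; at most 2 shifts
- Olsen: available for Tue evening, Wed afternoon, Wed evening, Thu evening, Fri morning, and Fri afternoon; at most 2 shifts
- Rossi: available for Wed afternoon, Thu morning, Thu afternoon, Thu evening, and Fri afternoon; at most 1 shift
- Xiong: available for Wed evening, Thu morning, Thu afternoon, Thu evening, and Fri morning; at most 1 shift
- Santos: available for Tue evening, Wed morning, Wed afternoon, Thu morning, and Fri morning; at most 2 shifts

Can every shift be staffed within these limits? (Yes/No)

One valid schedule: Tue evening→Mbeki, Wed morning→Varga, Wed afternoon→Olsen, Wed evening→Varga+Xiong, Thu morning→Santos, Thu afternoon→Rossi, Thu evening→Mbeki, Fri morning→Santos, Fri afternoon→Olsen.
Loads: Varga 2/2, Mbeki 2/2, Olsen 2/2, Rossi 1/1, Xiong 1/1, Santos 2/2 — all within limits.

Yes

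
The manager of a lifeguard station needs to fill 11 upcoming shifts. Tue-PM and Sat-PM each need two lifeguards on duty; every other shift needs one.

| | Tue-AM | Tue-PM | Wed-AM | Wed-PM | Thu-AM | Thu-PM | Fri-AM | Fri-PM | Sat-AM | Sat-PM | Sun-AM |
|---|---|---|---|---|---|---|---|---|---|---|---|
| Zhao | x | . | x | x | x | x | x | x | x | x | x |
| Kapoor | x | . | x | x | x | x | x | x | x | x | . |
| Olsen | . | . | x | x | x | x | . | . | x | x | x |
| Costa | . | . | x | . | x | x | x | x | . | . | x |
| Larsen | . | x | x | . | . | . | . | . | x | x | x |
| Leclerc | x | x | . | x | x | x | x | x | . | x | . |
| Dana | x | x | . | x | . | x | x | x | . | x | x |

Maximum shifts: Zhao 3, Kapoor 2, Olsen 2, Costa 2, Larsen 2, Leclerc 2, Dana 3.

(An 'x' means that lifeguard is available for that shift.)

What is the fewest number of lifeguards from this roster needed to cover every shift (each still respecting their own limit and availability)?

13 slots to fill and no one can take more than 3, so at least ⌈13/3⌉ = 5 lifeguards are needed.
Any 5 lifeguards together have capacity at most 3+3+2+2+2 = 12 < 13 slots, so 5 can never suffice.
Zhao, Kapoor, Olsen, Costa, Larsen, and Leclerc alone can cover everything: Tue-AM→Zhao, Tue-PM→Larsen+Leclerc, Wed-AM→Olsen, Wed-PM→Zhao, Thu-AM→Costa, Thu-PM→Costa, Fri-AM→Zhao, Fri-PM→Kapoor, Sat-AM→Kapoor, Sat-PM→Larsen+Leclerc, Sun-AM→Olsen.

6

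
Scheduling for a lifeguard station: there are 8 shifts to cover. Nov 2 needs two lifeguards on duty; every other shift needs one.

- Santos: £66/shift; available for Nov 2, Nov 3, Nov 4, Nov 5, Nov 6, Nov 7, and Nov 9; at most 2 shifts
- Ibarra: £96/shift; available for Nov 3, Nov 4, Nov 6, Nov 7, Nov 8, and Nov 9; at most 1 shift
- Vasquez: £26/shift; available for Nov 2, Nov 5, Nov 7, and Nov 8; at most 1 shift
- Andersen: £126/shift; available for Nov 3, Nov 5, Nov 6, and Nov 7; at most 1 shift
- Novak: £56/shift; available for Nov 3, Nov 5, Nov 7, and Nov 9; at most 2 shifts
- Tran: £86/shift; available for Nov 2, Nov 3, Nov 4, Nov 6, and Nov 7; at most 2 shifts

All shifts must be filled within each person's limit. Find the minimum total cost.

£664

Picking the cheapest available lifeguard for each shift independently would cost £414, but that ignores the shift limits.
An optimal schedule: Nov 2→Santos+Vasquez, Nov 3→Novak, Nov 4→Santos, Nov 5→Andersen, Nov 6→Tran, Nov 7→Tran, Nov 8→Ibarra, Nov 9→Novak.
Total: 66 + 26 + 56 + 66 + 126 + 86 + 86 + 96 + 56 = £664.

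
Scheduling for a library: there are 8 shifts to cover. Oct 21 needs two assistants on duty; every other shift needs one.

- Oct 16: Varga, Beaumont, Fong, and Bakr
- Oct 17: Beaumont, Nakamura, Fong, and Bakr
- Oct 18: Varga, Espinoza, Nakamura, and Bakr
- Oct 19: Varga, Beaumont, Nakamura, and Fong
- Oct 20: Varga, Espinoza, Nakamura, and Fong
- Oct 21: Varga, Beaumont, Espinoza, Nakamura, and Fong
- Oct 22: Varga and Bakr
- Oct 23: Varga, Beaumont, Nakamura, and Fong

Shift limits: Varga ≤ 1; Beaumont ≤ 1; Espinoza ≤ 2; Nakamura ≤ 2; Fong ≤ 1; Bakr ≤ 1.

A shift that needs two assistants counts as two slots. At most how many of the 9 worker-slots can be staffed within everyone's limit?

Total capacity across all assistants is 1+1+2+2+1+1 = 8, and 9 slots are needed, so at most 8 can be filled.
An assignment achieving 8: Oct 16→Beaumont, Oct 17→Nakamura, Oct 18→Bakr, Oct 19→Nakamura, Oct 20→Espinoza, Oct 21→Espinoza, Oct 22→Varga, Oct 23→Fong.
Loads: Varga 1/1, Beaumont 1/1, Espinoza 2/2, Nakamura 2/2, Fong 1/1, Bakr 1/1.

8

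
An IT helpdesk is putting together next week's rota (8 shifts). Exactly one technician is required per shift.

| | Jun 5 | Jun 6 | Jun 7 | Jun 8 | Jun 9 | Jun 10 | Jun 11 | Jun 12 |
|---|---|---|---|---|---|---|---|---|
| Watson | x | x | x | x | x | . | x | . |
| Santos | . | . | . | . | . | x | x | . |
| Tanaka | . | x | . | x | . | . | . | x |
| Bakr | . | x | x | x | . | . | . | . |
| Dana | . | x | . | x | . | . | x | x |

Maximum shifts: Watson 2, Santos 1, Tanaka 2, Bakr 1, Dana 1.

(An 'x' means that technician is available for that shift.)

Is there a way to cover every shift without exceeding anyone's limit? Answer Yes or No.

Total capacity is 2+1+2+1+1 = 7 but 8 worker-slots are needed — infeasible.

No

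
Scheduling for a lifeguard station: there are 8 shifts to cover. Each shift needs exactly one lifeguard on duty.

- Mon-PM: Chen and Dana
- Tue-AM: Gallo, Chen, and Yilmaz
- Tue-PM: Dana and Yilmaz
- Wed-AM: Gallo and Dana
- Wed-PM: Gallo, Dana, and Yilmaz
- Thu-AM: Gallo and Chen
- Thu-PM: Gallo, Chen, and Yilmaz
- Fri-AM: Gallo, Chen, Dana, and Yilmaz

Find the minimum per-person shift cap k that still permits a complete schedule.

With 4 lifeguards and 8 worker-slots to fill, someone must work at least ⌈8/4⌉ = 2 shifts, so k ≥ 2.
k = 2 works: Mon-PM→Chen, Tue-AM→Chen, Tue-PM→Dana, Wed-AM→Gallo, Wed-PM→Dana, Thu-AM→Gallo, Thu-PM→Yilmaz, Fri-AM→Yilmaz.
Loads: Gallo 2, Chen 2, Dana 2, Yilmaz 2 — all ≤ 2.

2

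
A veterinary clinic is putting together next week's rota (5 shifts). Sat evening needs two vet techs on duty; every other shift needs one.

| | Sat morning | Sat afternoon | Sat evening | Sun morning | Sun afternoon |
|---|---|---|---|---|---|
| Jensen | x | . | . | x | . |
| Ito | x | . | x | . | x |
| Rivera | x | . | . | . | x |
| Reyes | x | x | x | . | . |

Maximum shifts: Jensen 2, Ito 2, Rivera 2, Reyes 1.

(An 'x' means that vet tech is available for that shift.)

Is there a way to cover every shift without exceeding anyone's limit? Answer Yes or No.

Total capacity is 7 and 6 slots are needed, so capacity alone doesn't rule it out.
Shifts {Sat afternoon, Sat evening} need 3 worker-slots in total, but the vet techs available for any of those shifts (Ito and Reyes) can supply at most 2 among them. So no valid schedule exists.

No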